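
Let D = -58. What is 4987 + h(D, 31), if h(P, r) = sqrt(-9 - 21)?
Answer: 4987 + I*sqrt(30) ≈ 4987.0 + 5.4772*I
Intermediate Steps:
h(P, r) = I*sqrt(30) (h(P, r) = sqrt(-30) = I*sqrt(30))
4987 + h(D, 31) = 4987 + I*sqrt(30)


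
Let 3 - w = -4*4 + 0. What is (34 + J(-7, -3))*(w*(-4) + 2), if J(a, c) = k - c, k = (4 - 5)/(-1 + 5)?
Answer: -5439/2 ≈ -2719.5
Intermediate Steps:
w = 19 (w = 3 - (-4*4 + 0) = 3 - (-16 + 0) = 3 - 1*(-16) = 3 + 16 = 19)
k = -¼ (k = -1/4 = -1*¼ = -¼ ≈ -0.25000)
J(a, c) = -¼ - c
(34 + J(-7, -3))*(w*(-4) + 2) = (34 + (-¼ - 1*(-3)))*(19*(-4) + 2) = (34 + (-¼ + 3))*(-76 + 2) = (34 + 11/4)*(-74) = (147/4)*(-74) = -5439/2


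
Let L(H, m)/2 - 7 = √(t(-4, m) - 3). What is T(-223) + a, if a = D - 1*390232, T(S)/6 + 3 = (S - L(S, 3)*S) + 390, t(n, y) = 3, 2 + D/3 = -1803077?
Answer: -5779753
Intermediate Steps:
D = -5409237 (D = -6 + 3*(-1803077) = -6 - 5409231 = -5409237)
L(H, m) = 14 (L(H, m) = 14 + 2*√(3 - 3) = 14 + 2*√0 = 14 + 2*0 = 14 + 0 = 14)
T(S) = 2322 - 78*S (T(S) = -18 + 6*((S - 14*S) + 390) = -18 + 6*(-13*S + 390) = -18 + 6*(390 - 13*S) = -18 + (2340 - 78*S) = 2322 - 78*S)
a = -5799469 (a = -5409237 - 1*390232 = -5409237 - 390232 = -5799469)
T(-223) + a = (2322 - 78*(-223)) - 5799469 = (2322 + 17394) - 5799469 = 19716 - 5799469 = -5779753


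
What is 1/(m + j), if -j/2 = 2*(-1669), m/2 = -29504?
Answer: -1/52332 ≈ -1.9109e-5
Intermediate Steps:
m = -59008 (m = 2*(-29504) = -59008)
j = 6676 (j = -4*(-1669) = -2*(-3338) = 6676)
1/(m + j) = 1/(-59008 + 6676) = 1/(-52332) = -1/52332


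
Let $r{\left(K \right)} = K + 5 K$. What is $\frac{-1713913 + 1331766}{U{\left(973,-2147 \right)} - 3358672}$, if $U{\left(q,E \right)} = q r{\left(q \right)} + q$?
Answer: $- \frac{382147}{2322675} \approx -0.16453$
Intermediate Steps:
$r{\left(K \right)} = 6 K$
$U{\left(q,E \right)} = q + 6 q^{2}$ ($U{\left(q,E \right)} = q 6 q + q = 6 q^{2} + q = q + 6 q^{2}$)
$\frac{-1713913 + 1331766}{U{\left(973,-2147 \right)} - 3358672} = \frac{-1713913 + 1331766}{973 \left(1 + 6 \cdot 973\right) - 3358672} = - \frac{382147}{973 \left(1 + 5838\right) - 3358672} = - \frac{382147}{973 \cdot 5839 - 3358672} = - \frac{382147}{5681347 - 3358672} = - \frac{382147}{2322675}$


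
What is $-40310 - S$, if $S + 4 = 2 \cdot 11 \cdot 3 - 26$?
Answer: $-40346$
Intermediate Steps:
$S = 36$ ($S = -4 - \left(26 - 2 \cdot 11 \cdot 3\right) = -4 + \left(22 \cdot 3 - 26\right) = -4 + \left(66 - 26\right) = -4 + 40 = 36$)
$-40310 - S = -40310 - 36 = -40346$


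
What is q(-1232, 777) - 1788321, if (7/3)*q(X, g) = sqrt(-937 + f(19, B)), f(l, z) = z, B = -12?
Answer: -1788321 + 3*I*sqrt(949)/7 ≈ -1.7883e+6 + 13.202*I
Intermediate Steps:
q(X, g) = 3*I*sqrt(949)/7 (q(X, g) = 3*sqrt(-937 - 12)/7 = 3*sqrt(-949)/7 = 3*(I*sqrt(949))/7 = 3*I*sqrt(949)/7)
q(-1232, 777) - 1788321 = 3*I*sqrt(949)/7 - 1788321 = -1788321 + 3*I*sqrt(949)/7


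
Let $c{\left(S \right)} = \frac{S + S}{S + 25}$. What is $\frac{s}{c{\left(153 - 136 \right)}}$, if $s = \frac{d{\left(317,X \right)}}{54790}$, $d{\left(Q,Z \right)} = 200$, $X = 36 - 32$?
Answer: $\frac{420}{93143} \approx 0.0045092$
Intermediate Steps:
$X = 4$ ($X = 36 - 32 = 4$)
$c{\left(S \right)} = \frac{2 S}{25 + S}$
$s = \frac{20}{5479}$ ($s = \frac{200}{54790} = 200 \cdot \frac{1}{54790} = \frac{20}{5479} \approx 0.0036503$)
$\frac{s}{c{\left(153 - 136 \right)}} = \frac{20}{5479 \frac{2 \left(153 - 136\right)}{25 + \left(153 - 136\right)}} = \frac{20}{5479 \cdot 2 \cdot 17 \frac{1}{25 + 17}} = \frac{20}{5479 \cdot 2 \cdot 17 \cdot \frac{1}{42}} = \frac{20}{5479 \cdot \frac{17}{21}} = \frac{20}{5479} \cdot \frac{21}{17} = \frac{420}{93143}$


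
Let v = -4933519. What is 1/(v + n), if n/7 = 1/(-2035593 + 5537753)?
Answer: -3502160/17277972901033 ≈ -2.0269e-7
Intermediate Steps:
n = 7/3502160 (n = 7/(-2035593 + 5537753) = 7/3502160 ≈ 1.9988e-6)
1/(v + n) = 1/(-4933519 + 7/3502160) = 1/(-17277972901033/3502160) = -3502160/17277972901033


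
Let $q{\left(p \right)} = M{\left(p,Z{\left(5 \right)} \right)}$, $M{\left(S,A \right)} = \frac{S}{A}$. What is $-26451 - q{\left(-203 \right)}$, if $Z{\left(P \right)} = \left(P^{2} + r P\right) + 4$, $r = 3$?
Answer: $- \frac{1163641}{44} \approx -26446.0$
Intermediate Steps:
$Z{\left(P \right)} = 4 + P^{2} + 3 P$ ($Z{\left(P \right)} = \left(P^{2} + 3 P\right) + 4 = 4 + P^{2} + 3 P$)
$q{\left(p \right)} = \frac{p}{44}$ ($q{\left(p \right)} = \frac{p}{4 + 5^{2} + 3 \cdot 5} = \frac{p}{4 + 25 + 15} = \frac{p}{44}$)
$-26451 - q{\left(-203 \right)} = -26451 - \frac{1}{44} \left(-203\right) = -26451 - - \frac{203}{44} = -26451 + \frac{203}{44} = - \frac{1163641}{44}$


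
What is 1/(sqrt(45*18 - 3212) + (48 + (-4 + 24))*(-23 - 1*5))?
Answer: -952/1813809 - I*sqrt(2402)/3627618 ≈ -0.00052486 - 1.351e-5*I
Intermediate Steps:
1/(sqrt(45*18 - 3212) + (48 + (-4 + 24))*(-23 - 1*5)) = 1/(sqrt(810 - 3212) + (48 + 20)*(-23 - 5)) = 1/(sqrt(-2402) + 68*(-28)) = 1/(I*sqrt(2402) - 1904) = 1/(-1904 + I*sqrt(2402))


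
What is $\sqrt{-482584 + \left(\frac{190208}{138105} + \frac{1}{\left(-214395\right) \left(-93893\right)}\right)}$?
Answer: $\frac{i \sqrt{204653267700837453889531849788145}}{20593184098905} \approx 694.68 i$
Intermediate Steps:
$\sqrt{-482584 + \left(\frac{190208}{138105} + \frac{1}{\left(-214395\right) \left(-93893\right)}\right)} = \sqrt{-482584 + \left(190208 \cdot \frac{1}{138105} - - \frac{1}{20130189735}\right)} = \sqrt{-482584 + \left(\frac{190208}{138105} + \frac{1}{20130189735}\right)} = \sqrt{-482584 + \frac{255261541950199}{185338656890145}} = \sqrt{- \frac{89441215135131784481}{185338656890145}} = \frac{i \sqrt{204653267700837453889531849788145}}{20593184098905}$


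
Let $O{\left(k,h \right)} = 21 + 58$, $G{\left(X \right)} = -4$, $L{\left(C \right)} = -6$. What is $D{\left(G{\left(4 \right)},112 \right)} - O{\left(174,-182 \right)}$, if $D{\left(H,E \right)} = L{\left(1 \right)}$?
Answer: $-85$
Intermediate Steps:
$D{\left(H,E \right)} = -6$
$O{\left(k,h \right)} = 79$
$D{\left(G{\left(4 \right)},112 \right)} - O{\left(174,-182 \right)} = -6 - 79 = -85$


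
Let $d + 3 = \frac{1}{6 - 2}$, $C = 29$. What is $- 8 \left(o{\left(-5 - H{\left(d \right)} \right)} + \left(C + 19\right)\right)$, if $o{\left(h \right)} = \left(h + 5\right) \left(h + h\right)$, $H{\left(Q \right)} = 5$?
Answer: $-1184$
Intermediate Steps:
$d = - \frac{11}{4}$ ($d = -3 + \frac{1}{6 - 2} = -3 + \frac{1}{4} = - \frac{11}{4} \approx -2.75$)
$o{\left(h \right)} = 2 h \left(5 + h\right)$ ($o{\left(h \right)} = \left(5 + h\right) 2 h = 2 h \left(5 + h\right)$)
$- 8 \left(o{\left(-5 - H{\left(d \right)} \right)} + \left(C + 19\right)\right) = - 8 \left(2 \left(-5 - 5\right) \left(5 - 10\right) + \left(29 + 19\right)\right) = - 8 \left(2 \left(-5 - 5\right) \left(5 - 10\right) + 48\right) = - 8 \left(2 \left(-10\right) \left(5 - 10\right) + 48\right) = - 8 \left(2 \left(-10\right) \left(-5\right) + 48\right) = - 8 \left(100 + 48\right) = \left(-8\right) 148 = -1184$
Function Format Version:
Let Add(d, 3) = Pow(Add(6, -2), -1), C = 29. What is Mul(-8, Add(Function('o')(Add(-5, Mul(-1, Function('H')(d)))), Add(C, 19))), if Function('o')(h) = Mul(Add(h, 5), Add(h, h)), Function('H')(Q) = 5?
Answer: -1184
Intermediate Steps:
d = Rational(-11, 4) (d = Add(-3, Pow(Add(6, -2), -1)) = Add(-3, Pow(4, -1)) = Add(-3, Rational(1, 4)) = Rational(-11, 4) ≈ -2.7500)
Function('o')(h) = Mul(2, h, Add(5, h)) (Function('o')(h) = Mul(Add(5, h), Mul(2, h)) = Mul(2, h, Add(5, h)))
Mul(-8, Add(Function('o')(Add(-5, Mul(-1, Function('H')(d)))), Add(C, 19))) = Mul(-8, Add(Mul(2, Add(-5, Mul(-1, 5)), Add(5, Add(-5, Mul(-1, 5)))), Add(29, 19))) = Mul(-8, Add(Mul(2, Add(-5, -5), Add(5, Add(-5, -5))), 48)) = Mul(-8, Add(Mul(2, -10, Add(5, -10)), 48)) = Mul(-8, Add(Mul(2, -10, -5), 48)) = Mul(-8, Add(100, 48)) = Mul(-8, 148) = -1184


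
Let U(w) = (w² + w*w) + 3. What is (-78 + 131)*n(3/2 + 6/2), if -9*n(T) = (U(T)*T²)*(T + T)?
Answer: -373491/8 ≈ -46686.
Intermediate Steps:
U(w) = 3 + 2*w² (U(w) = (w² + w²) + 3 = 2*w² + 3 = 3 + 2*w²)
n(T) = -2*T³*(3 + 2*T²)/9 (n(T) = -(3 + 2*T²)*T²*(T + T)/9 = -T²*(3 + 2*T²)*2*T/9 = -2*T³*(3 + 2*T²)/9)
(-78 + 131)*n(3/2 + 6/2) = (-78 + 131)*(2*(3/2 + 6/2)³*(-3 - 2*(3/2 + 6/2)²)/9) = 53*(2*(3*(½) + 6*(½))³*(-3 - 2*(3*(½) + 6*(½))²)/9) = 53*(2*(3/2 + 3)³*(-3 - 2*(3/2 + 3)²)/9) = 53*(2*(9/2)³*(-3 - 2*(9/2)²)/9) = 53*((2/9)*(729/8)*(-3 - 2*81/4)) = 53*((2/9)*(729/8)*(-3 - 81/2)) = 53*((2/9)*(729/8)*(-87/2)) = 53*(-7047/8) = -373491/8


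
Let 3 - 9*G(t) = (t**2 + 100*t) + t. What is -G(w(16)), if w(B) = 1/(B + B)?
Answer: 161/9216 ≈ 0.017470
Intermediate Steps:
w(B) = 1/(2*B)
G(t) = 1/3 - 101*t/9 - t**2/9 (G(t) = 1/3 - ((t**2 + 100*t) + t)/9 = 1/3 - (t**2 + 101*t)/9 = 1/3 + (-101*t/9 - t**2/9) = 1/3 - 101*t/9 - t**2/9)
-G(w(16)) = -(1/3 - 101/(18*16) - ((1/2)/16)**2/9) = -(1/3 - 101/(18*16) - ((1/2)*(1/16))**2/9) = -(1/3 - 101/9*1/32 - (1/32)**2/9) = -(1/3 - 101/288 - 1/9*1/1024) = -(1/3 - 101/288 - 1/9216) = -1*(-161/9216) = 161/9216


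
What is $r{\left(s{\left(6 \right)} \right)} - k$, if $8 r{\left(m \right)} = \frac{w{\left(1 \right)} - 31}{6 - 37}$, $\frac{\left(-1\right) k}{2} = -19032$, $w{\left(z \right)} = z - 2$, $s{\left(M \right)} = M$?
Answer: $- \frac{1179980}{31} \approx -38064.0$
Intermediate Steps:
$w{\left(z \right)} = -2 + z$
$k = 38064$ ($k = \left(-2\right) \left(-19032\right) = 38064$)
$r{\left(m \right)} = \frac{4}{31}$ ($r{\left(m \right)} = \frac{\left(\left(-2 + 1\right) - 31\right) \frac{1}{6 - 37}}{8} = \frac{\left(-1 - 31\right) \frac{1}{-31}}{8} = \frac{\left(-32\right) \left(- \frac{1}{31}\right)}{8} = \frac{1}{8} \cdot \frac{32}{31} = \frac{4}{31}$)
$r{\left(s{\left(6 \right)} \right)} - k = \frac{4}{31} - 38064 = - \frac{1179980}{31}$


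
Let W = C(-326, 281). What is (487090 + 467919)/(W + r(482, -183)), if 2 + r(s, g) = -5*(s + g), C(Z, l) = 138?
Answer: -955009/1359 ≈ -702.73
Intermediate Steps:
W = 138
r(s, g) = -2 - 5*g - 5*s (r(s, g) = -2 - 5*(s + g) = -2 - 5*(g + s) = -2 + (-5*g - 5*s) = -2 - 5*g - 5*s)
(487090 + 467919)/(W + r(482, -183)) = (487090 + 467919)/(138 + (-2 - 5*(-183) - 5*482)) = 955009/(138 + (-2 + 915 - 2410)) = 955009/(138 - 1497) = 955009/(-1359) = 955009*(-1/1359) = -955009/1359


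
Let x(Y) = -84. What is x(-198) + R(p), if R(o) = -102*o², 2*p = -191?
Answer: -1860699/2 ≈ -9.3035e+5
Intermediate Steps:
p = -191/2 (p = (½)*(-191) = -191/2 ≈ -95.500)
x(-198) + R(p) = -84 - 102*(-191/2)² = -84 - 102*36481/4 = -84 - 1860531/2 = -1860699/2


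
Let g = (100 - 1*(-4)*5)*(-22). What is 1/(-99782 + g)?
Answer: -1/102422 ≈ -9.7635e-6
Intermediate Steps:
g = -2640 (g = (100 + 4*5)*(-22) = (100 + 20)*(-22) = 120*(-22) = -2640)
1/(-99782 + g) = 1/(-99782 - 2640) = 1/(-102422) = -1/102422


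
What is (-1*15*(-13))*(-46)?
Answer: -8970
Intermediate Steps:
(-1*15*(-13))*(-46) = -15*(-13)*(-46) = 195*(-46) = -8970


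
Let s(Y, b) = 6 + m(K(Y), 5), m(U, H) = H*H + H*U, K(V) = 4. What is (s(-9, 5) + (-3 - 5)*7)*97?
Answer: -485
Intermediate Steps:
m(U, H) = H**2 + H*U
s(Y, b) = 51 (s(Y, b) = 6 + 5*(5 + 4) = 6 + 5*9 = 6 + 45 = 51)
(s(-9, 5) + (-3 - 5)*7)*97 = (51 + (-3 - 5)*7)*97 = (51 - 8*7)*97 = (51 - 56)*97 = -5*97 = -485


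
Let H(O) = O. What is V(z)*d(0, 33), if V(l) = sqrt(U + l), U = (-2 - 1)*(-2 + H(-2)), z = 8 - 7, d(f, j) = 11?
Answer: 11*sqrt(13) ≈ 39.661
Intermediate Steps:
z = 1
U = 12 (U = (-2 - 1)*(-2 - 2) = -3*(-4) = 12)
V(l) = sqrt(12 + l)
V(z)*d(0, 33) = sqrt(12 + 1)*11 = sqrt(13)*11 = 11*sqrt(13)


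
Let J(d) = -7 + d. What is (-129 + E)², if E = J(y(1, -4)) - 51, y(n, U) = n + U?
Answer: 36100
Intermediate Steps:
y(n, U) = U + n
E = -61 (E = (-7 + (-4 + 1)) - 51 = (-7 - 3) - 51 = -10 - 51 = -61)
(-129 + E)² = (-129 - 61)² = (-190)² = 36100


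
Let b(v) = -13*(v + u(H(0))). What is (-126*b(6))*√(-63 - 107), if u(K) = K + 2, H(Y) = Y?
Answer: 13104*I*√170 ≈ 1.7086e+5*I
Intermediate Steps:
u(K) = 2 + K
b(v) = -26 - 13*v (b(v) = -13*(v + (2 + 0)) = -13*(v + 2) = -13*(2 + v) = -26 - 13*v)
(-126*b(6))*√(-63 - 107) = (-126*(-26 - 13*6))*√(-63 - 107) = (-126*(-26 - 78))*√(-170) = (-126*(-104))*(I*√170) = 13104*(I*√170) = 13104*I*√170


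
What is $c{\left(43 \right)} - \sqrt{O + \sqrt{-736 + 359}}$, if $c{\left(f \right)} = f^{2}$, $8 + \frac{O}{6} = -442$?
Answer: $1849 - \sqrt{-2700 + i \sqrt{377}} \approx 1848.8 - 51.962 i$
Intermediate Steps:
$O = -2700$ ($O = -48 + 6 \left(-442\right) = -48 - 2652 = -2700$)
$c{\left(43 \right)} - \sqrt{O + \sqrt{-736 + 359}} = 43^{2} - \sqrt{-2700 + \sqrt{-736 + 359}} = 1849 - \sqrt{-2700 + \sqrt{-377}} = 1849 - \sqrt{-2700 + i \sqrt{377}}$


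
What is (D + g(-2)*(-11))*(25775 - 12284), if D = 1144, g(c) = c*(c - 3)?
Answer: 13949694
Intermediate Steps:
g(c) = c*(-3 + c)
(D + g(-2)*(-11))*(25775 - 12284) = (1144 - 2*(-3 - 2)*(-11))*(25775 - 12284) = (1144 - 2*(-5)*(-11))*13491 = (1144 + 10*(-11))*13491 = (1144 - 110)*13491 = 1034*13491 = 13949694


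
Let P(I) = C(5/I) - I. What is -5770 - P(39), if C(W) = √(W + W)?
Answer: -5731 - √390/39 ≈ -5731.5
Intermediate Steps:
C(W) = √2*√W (C(W) = √(2*W) = √2*√W)
P(I) = -I + √10*√(1/I) (P(I) = √2*√(5/I) - I = √2*(√5*√(1/I)) - I = √10*√(1/I) - I = -I + √10*√(1/I))
-5770 - P(39) = -5770 - (-1*39 + √10*√(1/39)) = -5770 - (-39 + √10*√(1/39)) = -5770 - (-39 + √10*(√39/39)) = -5770 - (-39 + √390/39) = -5770 + (39 - √390/39) = -5731 - √390/39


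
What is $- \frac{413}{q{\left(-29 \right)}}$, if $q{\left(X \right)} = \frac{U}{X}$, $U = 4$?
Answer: $\frac{11977}{4} \approx 2994.3$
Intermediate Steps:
$q{\left(X \right)} = \frac{4}{X}$
$- \frac{413}{q{\left(-29 \right)}} = - \frac{413}{4 \frac{1}{-29}} = - \frac{413}{4 \left(- \frac{1}{29}\right)} = - \frac{413}{- \frac{4}{29}} = \left(-413\right) \left(- \frac{29}{4}\right) = \frac{11977}{4}$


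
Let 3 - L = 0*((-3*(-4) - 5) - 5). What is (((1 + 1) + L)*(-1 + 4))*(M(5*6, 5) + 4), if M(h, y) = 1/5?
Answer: 63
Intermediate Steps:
M(h, y) = ⅕
L = 3 (L = 3 - 0*((-3*(-4) - 5) - 5) = 3 - 0*((12 - 5) - 5) = 3 - 0*(7 - 5) = 3 - 0*2 = 3 - 1*0 = 3 + 0 = 3)
(((1 + 1) + L)*(-1 + 4))*(M(5*6, 5) + 4) = (((1 + 1) + 3)*(-1 + 4))*(⅕ + 4) = ((2 + 3)*3)*(21/5) = (5*3)*(21/5) = 15*(21/5) = 63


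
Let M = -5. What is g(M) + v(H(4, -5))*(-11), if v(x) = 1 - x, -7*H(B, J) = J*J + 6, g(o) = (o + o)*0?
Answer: -418/7 ≈ -59.714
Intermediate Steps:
g(o) = 0 (g(o) = (2*o)*0 = 0)
H(B, J) = -6/7 - J²/7 (H(B, J) = -(J*J + 6)/7 = -(J² + 6)/7 = -(6 + J²)/7 = -6/7 - J²/7)
g(M) + v(H(4, -5))*(-11) = 0 + (1 - (-6/7 - ⅐*(-5)²))*(-11) = 0 + (1 - (-6/7 - ⅐*25))*(-11) = 0 + (1 - (-6/7 - 25/7))*(-11) = 0 + (1 - 1*(-31/7))*(-11) = 0 + (1 + 31/7)*(-11) = 0 + (38/7)*(-11) = 0 - 418/7 = -418/7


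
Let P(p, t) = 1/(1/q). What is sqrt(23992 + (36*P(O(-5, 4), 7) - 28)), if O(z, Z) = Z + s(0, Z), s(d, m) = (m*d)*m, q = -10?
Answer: 2*sqrt(5901) ≈ 153.64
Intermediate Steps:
s(d, m) = d*m**2 (s(d, m) = (d*m)*m = d*m**2)
O(z, Z) = Z (O(z, Z) = Z + 0*Z**2 = Z + 0 = Z)
P(p, t) = -10 (P(p, t) = 1/(1/(-10)) = 1/(1*(-1/10)) = 1/(-1/10) = -10)
sqrt(23992 + (36*P(O(-5, 4), 7) - 28)) = sqrt(23992 + (36*(-10) - 28)) = sqrt(23992 + (-360 - 28)) = sqrt(23992 - 388) = sqrt(23604) = 2*sqrt(5901)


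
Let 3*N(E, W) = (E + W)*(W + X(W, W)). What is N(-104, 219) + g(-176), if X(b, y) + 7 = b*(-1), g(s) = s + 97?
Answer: -1042/3 ≈ -347.33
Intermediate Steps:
g(s) = 97 + s
X(b, y) = -7 - b (X(b, y) = -7 + b*(-1) = -7 - b)
N(E, W) = -7*E/3 - 7*W/3 (N(E, W) = ((E + W)*(W + (-7 - W)))/3 = ((E + W)*(-7))/3 = (-7*E - 7*W)/3 = -7*E/3 - 7*W/3)
N(-104, 219) + g(-176) = (-7/3*(-104) - 7/3*219) + (97 - 176) = (728/3 - 511) - 79 = -805/3 - 79 = -1042/3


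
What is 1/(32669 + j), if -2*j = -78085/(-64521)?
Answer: 129042/4215595013 ≈ 3.0611e-5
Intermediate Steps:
j = -78085/129042 (j = -(-78085)/(2*(-64521)) = -(-78085)*(-1)/(2*64521) = -½*78085/64521 = -78085/129042 ≈ -0.60511)
1/(32669 + j) = 1/(32669 - 78085/129042) = 1/(4215595013/129042) = 129042/4215595013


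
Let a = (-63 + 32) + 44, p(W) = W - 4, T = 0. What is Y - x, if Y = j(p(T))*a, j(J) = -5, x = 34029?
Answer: -34094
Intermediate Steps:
p(W) = -4 + W
a = 13 (a = -31 + 44 = 13)
Y = -65 (Y = -5*13 = -65)
Y - x = -65 - 1*34029 = -65 - 34029 = -34094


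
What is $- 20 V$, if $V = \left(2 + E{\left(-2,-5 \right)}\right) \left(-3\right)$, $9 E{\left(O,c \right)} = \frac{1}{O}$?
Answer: $\frac{350}{3} \approx 116.67$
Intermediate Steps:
$E{\left(O,c \right)} = \frac{1}{9 O}$
$V = - \frac{35}{6}$ ($V = \left(2 + \frac{1}{9 \left(-2\right)}\right) \left(-3\right) = \left(2 + \frac{1}{9} \left(- \frac{1}{2}\right)\right) \left(-3\right) = \left(2 - \frac{1}{18}\right) \left(-3\right) = \frac{35}{18} \left(-3\right) = - \frac{35}{6} \approx -5.8333$)
$- 20 V = \left(-20\right) \left(- \frac{35}{6}\right) = \frac{350}{3}$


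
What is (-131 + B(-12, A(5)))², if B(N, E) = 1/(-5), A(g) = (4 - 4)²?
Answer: 430336/25 ≈ 17213.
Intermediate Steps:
A(g) = 0 (A(g) = 0² = 0)
B(N, E) = -⅕
(-131 + B(-12, A(5)))² = (-131 - ⅕)² = (-656/5)² = 430336/25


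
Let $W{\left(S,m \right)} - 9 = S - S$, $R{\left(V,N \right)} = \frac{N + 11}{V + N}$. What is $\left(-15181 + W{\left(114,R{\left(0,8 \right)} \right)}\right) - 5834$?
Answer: $-21006$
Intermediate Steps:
$R{\left(V,N \right)} = \frac{11 + N}{N + V}$
$W{\left(S,m \right)} = 9$ ($W{\left(S,m \right)} = 9 + \left(S - S\right) = 9 + 0 = 9$)
$\left(-15181 + W{\left(114,R{\left(0,8 \right)} \right)}\right) - 5834 = \left(-15181 + 9\right) - 5834 = -15172 - 5834 = -21006$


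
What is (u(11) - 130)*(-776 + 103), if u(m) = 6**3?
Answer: -57878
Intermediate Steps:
u(m) = 216
(u(11) - 130)*(-776 + 103) = (216 - 130)*(-776 + 103) = 86*(-673) = -57878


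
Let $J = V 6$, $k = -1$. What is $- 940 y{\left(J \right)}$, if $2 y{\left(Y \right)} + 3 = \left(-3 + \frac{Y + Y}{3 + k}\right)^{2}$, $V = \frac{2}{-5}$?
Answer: $- \frac{61476}{5} \approx -12295.0$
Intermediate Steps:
$V = - \frac{2}{5}$ ($V = 2 \left(- \frac{1}{5}\right) = - \frac{2}{5} \approx -0.4$)
$J = - \frac{12}{5}$ ($J = \left(- \frac{2}{5}\right) 6 = - \frac{12}{5} \approx -2.4$)
$y{\left(Y \right)} = - \frac{3}{2} + \frac{\left(-3 + Y\right)^{2}}{2}$ ($y{\left(Y \right)} = - \frac{3}{2} + \frac{\left(-3 + \frac{Y + Y}{3 - 1}\right)^{2}}{2} = - \frac{3}{2} + \frac{\left(-3 + \frac{2 Y}{2}\right)^{2}}{2} = - \frac{3}{2} + \frac{\left(-3 + 2 Y \frac{1}{2}\right)^{2}}{2} = - \frac{3}{2} + \frac{\left(-3 + Y\right)^{2}}{2}$)
$- 940 y{\left(J \right)} = - 940 \left(- \frac{3}{2} + \frac{\left(-3 - \frac{12}{5}\right)^{2}}{2}\right) = - 940 \left(- \frac{3}{2} + \frac{\left(- \frac{27}{5}\right)^{2}}{2}\right) = - 940 \left(- \frac{3}{2} + \frac{1}{2} \cdot \frac{729}{25}\right) = - 940 \left(- \frac{3}{2} + \frac{729}{50}\right) = \left(-940\right) \frac{327}{25} = - \frac{61476}{5}$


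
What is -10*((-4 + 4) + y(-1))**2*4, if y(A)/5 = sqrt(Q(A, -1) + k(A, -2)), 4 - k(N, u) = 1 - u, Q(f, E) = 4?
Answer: -5000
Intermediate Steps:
k(N, u) = 3 + u (k(N, u) = 4 - (1 - u) = 4 + (-1 + u) = 3 + u)
y(A) = 5*sqrt(5) (y(A) = 5*sqrt(4 + (3 - 2)) = 5*sqrt(4 + 1) = 5*sqrt(5))
-10*((-4 + 4) + y(-1))**2*4 = -10*((-4 + 4) + 5*sqrt(5))**2*4 = -10*(0 + 5*sqrt(5))**2*4 = -10*(5*sqrt(5))**2*4 = -10*125*4 = -1250*4 = -5000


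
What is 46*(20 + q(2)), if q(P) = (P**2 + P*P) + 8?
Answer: 1656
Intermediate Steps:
q(P) = 8 + 2*P**2 (q(P) = (P**2 + P**2) + 8 = 2*P**2 + 8 = 8 + 2*P**2)
46*(20 + q(2)) = 46*(20 + (8 + 2*2**2)) = 46*(20 + (8 + 2*4)) = 46*(20 + (8 + 8)) = 46*(20 + 16) = 46*36 = 1656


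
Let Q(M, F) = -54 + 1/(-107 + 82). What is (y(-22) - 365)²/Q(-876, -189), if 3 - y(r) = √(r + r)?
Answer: -3275000/1351 - 36200*I*√11/1351 ≈ -2424.1 - 88.869*I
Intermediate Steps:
y(r) = 3 - √2*√r (y(r) = 3 - √(r + r) = 3 - √(2*r) = 3 - √2*√r)
Q(M, F) = -1351/25 (Q(M, F) = -54 + 1/(-25) = -54 - 1/25 = -1351/25)
(y(-22) - 365)²/Q(-876, -189) = ((3 - √2*√(-22)) - 365)²/(-1351/25) = ((3 - √2*I*√22) - 365)²*(-25/1351) = ((3 - 2*I*√11) - 365)²*(-25/1351) = (-362 - 2*I*√11)²*(-25/1351) = -25*(-362 - 2*I*√11)²/1351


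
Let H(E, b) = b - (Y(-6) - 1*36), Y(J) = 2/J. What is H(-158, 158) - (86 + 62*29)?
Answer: -5069/3 ≈ -1689.7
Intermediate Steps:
H(E, b) = 109/3 + b (H(E, b) = b - (2/(-6) - 1*36) = b - (2*(-⅙) - 36) = b - (-⅓ - 36) = b - 1*(-109/3) = b + 109/3 = 109/3 + b)
H(-158, 158) - (86 + 62*29) = (109/3 + 158) - (86 + 62*29) = 583/3 - (86 + 1798) = 583/3 - 1*1884 = 583/3 - 1884 = -5069/3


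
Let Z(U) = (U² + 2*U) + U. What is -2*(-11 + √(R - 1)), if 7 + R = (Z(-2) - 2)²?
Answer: 22 - 4*√2 ≈ 16.343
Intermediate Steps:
Z(U) = U² + 3*U
R = 9 (R = -7 + (-2*(3 - 2) - 2)² = -7 + (-2*1 - 2)² = -7 + (-2 - 2)² = -7 + (-4)² = -7 + 16 = 9)
-2*(-11 + √(R - 1)) = -2*(-11 + √(9 - 1)) = -2*(-11 + √8) = -2*(-11 + 2*√2) = 22 - 4*√2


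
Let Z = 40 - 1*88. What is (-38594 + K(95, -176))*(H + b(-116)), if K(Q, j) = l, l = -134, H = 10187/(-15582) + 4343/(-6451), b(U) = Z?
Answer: 96012987853036/50259741 ≈ 1.9103e+6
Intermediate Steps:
Z = -48 (Z = 40 - 88 = -48)
b(U) = -48
H = -133388963/100519482 (H = 10187*(-1/15582) + 4343*(-1/6451) = -10187/15582 - 4343/6451 = -133388963/100519482 ≈ -1.3270)
K(Q, j) = -134
(-38594 + K(95, -176))*(H + b(-116)) = (-38594 - 134)*(-133388963/100519482 - 48) = -38728*(-4958324099/100519482) = 96012987853036/50259741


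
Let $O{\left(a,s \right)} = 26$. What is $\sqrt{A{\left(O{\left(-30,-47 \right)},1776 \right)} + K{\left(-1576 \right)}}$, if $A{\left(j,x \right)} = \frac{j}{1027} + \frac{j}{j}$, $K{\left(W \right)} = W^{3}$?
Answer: $\frac{i \sqrt{24429963714817}}{79} \approx 62565.0 i$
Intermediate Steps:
$A{\left(j,x \right)} = 1 + \frac{j}{1027}$ ($A{\left(j,x \right)} = j \frac{1}{1027} + 1 = \frac{j}{1027} + 1 = 1 + \frac{j}{1027}$)
$\sqrt{A{\left(O{\left(-30,-47 \right)},1776 \right)} + K{\left(-1576 \right)}} = \sqrt{\left(1 + \frac{1}{1027} \cdot 26\right) + \left(-1576\right)^{3}} = \sqrt{\left(1 + \frac{2}{79}\right) - 3914430976} = \sqrt{\frac{81}{79} - 3914430976} = \sqrt{- \frac{309240047023}{79}} = \frac{i \sqrt{24429963714817}}{79}$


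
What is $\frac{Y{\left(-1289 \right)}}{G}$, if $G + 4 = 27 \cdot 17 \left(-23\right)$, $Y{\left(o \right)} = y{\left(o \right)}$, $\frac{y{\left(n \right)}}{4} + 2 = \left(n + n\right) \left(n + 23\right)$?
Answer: $- \frac{13054984}{10561} \approx -1236.2$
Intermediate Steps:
$y{\left(n \right)} = -8 + 8 n \left(23 + n\right)$ ($y{\left(n \right)} = -8 + 4 \left(n + n\right) \left(n + 23\right) = -8 + 4 \cdot 2 n \left(23 + n\right) = -8 + 8 n \left(23 + n\right)$)
$Y{\left(o \right)} = -8 + 8 o^{2} + 184 o$
$G = -10561$ ($G = -4 + 27 \cdot 17 \left(-23\right) = -4 + 459 \left(-23\right) = -4 - 10557 = -10561$)
$\frac{Y{\left(-1289 \right)}}{G} = \frac{-8 + 8 \left(-1289\right)^{2} + 184 \left(-1289\right)}{-10561} = \left(-8 + 8 \cdot 1661521 - 237176\right) \left(- \frac{1}{10561}\right) = \left(-8 + 13292168 - 237176\right) \left(- \frac{1}{10561}\right) = 13054984 \left(- \frac{1}{10561}\right) = - \frac{13054984}{10561}$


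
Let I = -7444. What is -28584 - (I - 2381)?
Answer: -18759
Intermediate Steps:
-28584 - (I - 2381) = -28584 - (-7444 - 2381) = -28584 - 1*(-9825) = -28584 + 9825 = -18759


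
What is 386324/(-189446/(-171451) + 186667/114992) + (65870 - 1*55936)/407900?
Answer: 1553399365667480724383/10970270271883550 ≈ 1.4160e+5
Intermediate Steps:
386324/(-189446/(-171451) + 186667/114992) + (65870 - 1*55936)/407900 = 386324/(-189446*(-1/171451) + 186667*(1/114992)) + (65870 - 55936)*(1/407900) = 386324/(189446/171451 + 186667/114992) + 9934*(1/407900) = 386324/(53789018249/19715493392) + 4967/203950 = 386324*(19715493392/53789018249) + 4967/203950 = 7616568269171008/53789018249 + 4967/203950 = 1553399365667480724383/10970270271883550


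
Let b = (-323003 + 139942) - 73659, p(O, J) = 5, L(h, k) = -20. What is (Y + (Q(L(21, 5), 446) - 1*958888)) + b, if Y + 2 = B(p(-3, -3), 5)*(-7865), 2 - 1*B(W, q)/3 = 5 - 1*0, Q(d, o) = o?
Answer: -1144379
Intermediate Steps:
B(W, q) = -9 (B(W, q) = 6 - 3*(5 - 1*0) = 6 - 3*(5 + 0) = 6 - 3*5 = 6 - 15 = -9)
Y = 70783 (Y = -2 - 9*(-7865) = -2 + 70785 = 70783)
b = -256720 (b = -183061 - 73659 = -256720)
(Y + (Q(L(21, 5), 446) - 1*958888)) + b = (70783 + (446 - 1*958888)) - 256720 = (70783 + (446 - 958888)) - 256720 = (70783 - 958442) - 256720 = -887659 - 256720 = -1144379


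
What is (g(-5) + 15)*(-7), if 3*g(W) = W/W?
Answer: -322/3 ≈ -107.33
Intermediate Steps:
g(W) = ⅓ (g(W) = (W/W)/3 = (⅓)*1 = ⅓)
(g(-5) + 15)*(-7) = (⅓ + 15)*(-7) = (46/3)*(-7) = -322/3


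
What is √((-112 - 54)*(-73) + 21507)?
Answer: 5*√1345 ≈ 183.37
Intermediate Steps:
√((-112 - 54)*(-73) + 21507) = √(-166*(-73) + 21507) = √(12118 + 21507) = √33625 = 5*√1345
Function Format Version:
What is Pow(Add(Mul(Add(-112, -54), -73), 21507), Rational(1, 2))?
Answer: Mul(5, Pow(1345, Rational(1, 2))) ≈ 183.37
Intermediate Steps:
Pow(Add(Mul(Add(-112, -54), -73), 21507), Rational(1, 2)) = Pow(Add(Mul(-166, -73), 21507), Rational(1, 2)) = Pow(Add(12118, 21507), Rational(1, 2)) = Pow(33625, Rational(1, 2)) = Mul(5, Pow(1345, Rational(1, 2)))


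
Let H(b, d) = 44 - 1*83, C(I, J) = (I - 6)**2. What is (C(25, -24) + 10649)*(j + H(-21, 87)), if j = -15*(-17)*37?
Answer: 103449960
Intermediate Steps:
C(I, J) = (-6 + I)**2
H(b, d) = -39 (H(b, d) = 44 - 83 = -39)
j = 9435 (j = 255*37 = 9435)
(C(25, -24) + 10649)*(j + H(-21, 87)) = ((-6 + 25)**2 + 10649)*(9435 - 39) = (19**2 + 10649)*9396 = (361 + 10649)*9396 = 11010*9396 = 103449960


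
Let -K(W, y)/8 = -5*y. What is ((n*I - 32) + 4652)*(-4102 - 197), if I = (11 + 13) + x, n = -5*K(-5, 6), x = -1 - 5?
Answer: 72997020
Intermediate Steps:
K(W, y) = 40*y (K(W, y) = -(-40)*y = 40*y)
x = -6
n = -1200 (n = -200*6 = -5*240 = -1200)
I = 18 (I = (11 + 13) - 6 = 24 - 6 = 18)
((n*I - 32) + 4652)*(-4102 - 197) = ((-1200*18 - 32) + 4652)*(-4102 - 197) = ((-21600 - 32) + 4652)*(-4299) = (-21632 + 4652)*(-4299) = -16980*(-4299) = 72997020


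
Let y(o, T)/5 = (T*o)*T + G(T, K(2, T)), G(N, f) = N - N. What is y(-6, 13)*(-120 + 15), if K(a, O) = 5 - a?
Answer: 532350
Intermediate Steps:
G(N, f) = 0
y(o, T) = 5*o*T² (y(o, T) = 5*((T*o)*T + 0) = 5*(o*T² + 0) = 5*(o*T²) = 5*o*T²)
y(-6, 13)*(-120 + 15) = (5*(-6)*13²)*(-120 + 15) = (5*(-6)*169)*(-105) = -5070*(-105) = 532350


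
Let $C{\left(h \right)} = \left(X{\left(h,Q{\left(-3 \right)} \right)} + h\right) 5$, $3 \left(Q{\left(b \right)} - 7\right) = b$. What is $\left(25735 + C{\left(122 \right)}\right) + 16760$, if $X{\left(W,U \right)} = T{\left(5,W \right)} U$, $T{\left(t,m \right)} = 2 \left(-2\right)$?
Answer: $42985$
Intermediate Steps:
$Q{\left(b \right)} = 7 + \frac{b}{3}$
$T{\left(t,m \right)} = -4$
$X{\left(W,U \right)} = - 4 U$
$C{\left(h \right)} = -120 + 5 h$ ($C{\left(h \right)} = \left(- 4 \left(7 + \frac{1}{3} \left(-3\right)\right) + h\right) 5 = \left(- 4 \left(7 - 1\right) + h\right) 5 = \left(\left(-4\right) 6 + h\right) 5 = \left(-24 + h\right) 5 = -120 + 5 h$)
$\left(25735 + C{\left(122 \right)}\right) + 16760 = \left(25735 + \left(-120 + 5 \cdot 122\right)\right) + 16760 = \left(25735 + \left(-120 + 610\right)\right) + 16760 = \left(25735 + 490\right) + 16760 = 26225 + 16760 = 42985$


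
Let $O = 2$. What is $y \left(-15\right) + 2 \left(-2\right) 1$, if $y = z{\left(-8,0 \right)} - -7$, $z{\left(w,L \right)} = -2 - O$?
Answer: $-49$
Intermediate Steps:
$z{\left(w,L \right)} = -4$ ($z{\left(w,L \right)} = -2 - 2 = -4$)
$y = 3$ ($y = -4 - -7 = -4 + 7 = 3$)
$y \left(-15\right) + 2 \left(-2\right) 1 = 3 \left(-15\right) + 2 \left(-2\right) 1 = -45 - 4 = -49$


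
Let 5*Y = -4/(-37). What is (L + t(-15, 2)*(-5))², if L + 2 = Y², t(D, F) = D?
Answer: 6242207430481/1171350625 ≈ 5329.1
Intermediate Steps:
Y = 4/185 (Y = (-4/(-37))/5 = (-4*(-1)/37)/5 = (-1*(-4/37))/5 = (⅕)*(4/37) = 4/185 ≈ 0.021622)
L = -68434/34225 (L = -2 + (4/185)² = -2 + 16/34225 = -68434/34225 ≈ -1.9995)
(L + t(-15, 2)*(-5))² = (-68434/34225 - 15*(-5))² = (-68434/34225 + 75)² = (2498441/34225)² = 6242207430481/1171350625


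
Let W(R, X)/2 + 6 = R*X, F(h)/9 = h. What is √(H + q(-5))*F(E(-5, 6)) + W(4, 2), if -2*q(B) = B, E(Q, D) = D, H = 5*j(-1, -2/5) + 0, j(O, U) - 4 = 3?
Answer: 4 + 135*√6 ≈ 334.68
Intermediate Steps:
j(O, U) = 7 (j(O, U) = 4 + 3 = 7)
H = 35 (H = 5*7 + 0 = 35 + 0 = 35)
F(h) = 9*h
q(B) = -B/2
W(R, X) = -12 + 2*R*X (W(R, X) = -12 + 2*(R*X) = -12 + 2*R*X)
√(H + q(-5))*F(E(-5, 6)) + W(4, 2) = √(35 - ½*(-5))*(9*6) + (-12 + 2*4*2) = √(35 + 5/2)*54 + (-12 + 16) = √(75/2)*54 + 4 = (5*√6/2)*54 + 4 = 135*√6 + 4 = 4 + 135*√6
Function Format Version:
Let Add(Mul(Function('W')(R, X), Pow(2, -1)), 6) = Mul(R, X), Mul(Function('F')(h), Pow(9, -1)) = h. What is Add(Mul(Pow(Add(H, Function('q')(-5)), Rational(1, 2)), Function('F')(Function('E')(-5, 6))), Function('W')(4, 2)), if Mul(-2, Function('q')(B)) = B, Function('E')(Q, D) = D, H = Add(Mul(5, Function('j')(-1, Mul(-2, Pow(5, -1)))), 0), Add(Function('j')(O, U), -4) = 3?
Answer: Add(4, Mul(135, Pow(6, Rational(1, 2)))) ≈ 334.68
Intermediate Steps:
Function('j')(O, U) = 7 (Function('j')(O, U) = Add(4, 3) = 7)
H = 35 (H = Add(Mul(5, 7), 0) = Add(35, 0) = 35)
Function('F')(h) = Mul(9, h)
Function('q')(B) = Mul(Rational(-1, 2), B)
Function('W')(R, X) = Add(-12, Mul(2, R, X)) (Function('W')(R, X) = Add(-12, Mul(2, Mul(R, X))) = Add(-12, Mul(2, R, X)))
Add(Mul(Pow(Add(H, Function('q')(-5)), Rational(1, 2)), Function('F')(Function('E')(-5, 6))), Function('W')(4, 2)) = Add(Mul(Pow(Add(35, Mul(Rational(-1, 2), -5)), Rational(1, 2)), Mul(9, 6)), Add(-12, Mul(2, 4, 2))) = Add(Mul(Pow(Add(35, Rational(5, 2)), Rational(1, 2)), 54), Add(-12, 16)) = Add(Mul(Pow(Rational(75, 2), Rational(1, 2)), 54), 4) = Add(Mul(Mul(Rational(5, 2), Pow(6, Rational(1, 2))), 54), 4) = Add(Mul(135, Pow(6, Rational(1, 2))), 4) = Add(4, Mul(135, Pow(6, Rational(1, 2))))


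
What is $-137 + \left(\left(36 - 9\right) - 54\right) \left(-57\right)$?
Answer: $1402$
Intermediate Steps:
$-137 + \left(\left(36 - 9\right) - 54\right) \left(-57\right) = -137 + \left(27 - 54\right) \left(-57\right) = -137 - -1539 = -137 + 1539 = 1402$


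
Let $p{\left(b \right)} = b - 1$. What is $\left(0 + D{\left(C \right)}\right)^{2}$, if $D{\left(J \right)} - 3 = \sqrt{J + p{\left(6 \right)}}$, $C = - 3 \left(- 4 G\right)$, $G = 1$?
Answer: $\left(3 + \sqrt{17}\right)^{2} \approx 50.739$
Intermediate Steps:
$p{\left(b \right)} = -1 + b$
$C = 12$ ($C = - 3 \left(\left(-4\right) 1\right) = \left(-3\right) \left(-4\right) = 12$)
$D{\left(J \right)} = 3 + \sqrt{5 + J}$ ($D{\left(J \right)} = 3 + \sqrt{J + \left(-1 + 6\right)} = 3 + \sqrt{J + 5} = 3 + \sqrt{5 + J}$)
$\left(0 + D{\left(C \right)}\right)^{2} = \left(0 + \left(3 + \sqrt{5 + 12}\right)\right)^{2} = \left(0 + \left(3 + \sqrt{17}\right)\right)^{2} = \left(3 + \sqrt{17}\right)^{2}$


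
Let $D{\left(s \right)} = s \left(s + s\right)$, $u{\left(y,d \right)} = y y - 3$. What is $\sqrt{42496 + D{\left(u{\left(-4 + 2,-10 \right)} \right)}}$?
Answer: $3 \sqrt{4722} \approx 206.15$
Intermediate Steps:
$u{\left(y,d \right)} = -3 + y^{2}$ ($u{\left(y,d \right)} = y^{2} - 3 = -3 + y^{2}$)
$D{\left(s \right)} = 2 s^{2}$ ($D{\left(s \right)} = s 2 s = 2 s^{2}$)
$\sqrt{42496 + D{\left(u{\left(-4 + 2,-10 \right)} \right)}} = \sqrt{42496 + 2 \left(-3 + \left(-4 + 2\right)^{2}\right)^{2}} = \sqrt{42496 + 2 \left(-3 + \left(-2\right)^{2}\right)^{2}} = \sqrt{42496 + 2 \left(-3 + 4\right)^{2}} = \sqrt{42496 + 2 \cdot 1^{2}} = \sqrt{42496 + 2 \cdot 1} = \sqrt{42496 + 2} = \sqrt{42498} = 3 \sqrt{4722}$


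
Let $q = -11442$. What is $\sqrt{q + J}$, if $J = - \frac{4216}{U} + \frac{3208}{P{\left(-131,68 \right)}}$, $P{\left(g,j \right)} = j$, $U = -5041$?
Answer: $\frac{6 i \sqrt{461092190}}{1207} \approx 106.74 i$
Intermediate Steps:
$J = \frac{4114554}{85697}$ ($J = - \frac{4216}{-5041} + \frac{3208}{68} = \left(-4216\right) \left(- \frac{1}{5041}\right) + 3208 \cdot \frac{1}{68} = \frac{4216}{5041} + \frac{802}{17} = \frac{4114554}{85697} \approx 48.013$)
$\sqrt{q + J} = \sqrt{-11442 + \frac{4114554}{85697}} = \sqrt{- \frac{976430520}{85697}} = \frac{6 i \sqrt{461092190}}{1207}$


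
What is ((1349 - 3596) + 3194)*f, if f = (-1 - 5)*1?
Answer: -5682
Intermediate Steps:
f = -6 (f = -6*1 = -6)
((1349 - 3596) + 3194)*f = ((1349 - 3596) + 3194)*(-6) = (-2247 + 3194)*(-6) = 947*(-6) = -5682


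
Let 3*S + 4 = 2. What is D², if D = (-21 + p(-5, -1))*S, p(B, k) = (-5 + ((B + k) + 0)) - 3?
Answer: 4900/9 ≈ 544.44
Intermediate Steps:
S = -⅔ (S = -4/3 + (⅓)*2 = -4/3 + ⅔ = -⅔ ≈ -0.66667)
p(B, k) = -8 + B + k (p(B, k) = (-5 + (B + k)) - 3 = (-5 + B + k) - 3 = -8 + B + k)
D = 70/3 (D = (-21 + (-8 - 5 - 1))*(-⅔) = (-21 - 14)*(-⅔) = -35*(-⅔) = 70/3 ≈ 23.333)
D² = (70/3)² = 4900/9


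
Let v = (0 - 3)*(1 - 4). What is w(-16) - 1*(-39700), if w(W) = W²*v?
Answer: 42004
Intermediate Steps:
v = 9 (v = -3*(-3) = 9)
w(W) = 9*W² (w(W) = W²*9 = 9*W²)
w(-16) - 1*(-39700) = 9*(-16)² - 1*(-39700) = 9*256 + 39700 = 2304 + 39700 = 42004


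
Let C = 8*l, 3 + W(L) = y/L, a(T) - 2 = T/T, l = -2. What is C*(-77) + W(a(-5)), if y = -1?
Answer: 3686/3 ≈ 1228.7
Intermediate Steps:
a(T) = 3 (a(T) = 2 + T/T = 2 + 1 = 3)
W(L) = -3 - 1/L
C = -16 (C = 8*(-2) = -16)
C*(-77) + W(a(-5)) = -16*(-77) + (-3 - 1/3) = 1232 + (-3 - 1*⅓) = 1232 + (-3 - ⅓) = 1232 - 10/3 = 3686/3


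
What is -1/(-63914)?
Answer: 1/63914 ≈ 1.5646e-5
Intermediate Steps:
-1/(-63914) = -1*(-1/63914) = 1/63914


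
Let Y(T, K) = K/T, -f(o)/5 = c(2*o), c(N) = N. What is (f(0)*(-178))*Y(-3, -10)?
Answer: 0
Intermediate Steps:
f(o) = -10*o
(f(0)*(-178))*Y(-3, -10) = (-10*0*(-178))*(-10/(-3)) = (0*(-178))*(-10*(-⅓)) = 0*(10/3) = 0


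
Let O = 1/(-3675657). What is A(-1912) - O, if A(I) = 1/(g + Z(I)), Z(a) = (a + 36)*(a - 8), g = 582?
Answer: 2426053/4413853897938 ≈ 5.4964e-7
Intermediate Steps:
Z(a) = (-8 + a)*(36 + a) (Z(a) = (36 + a)*(-8 + a) = (-8 + a)*(36 + a))
O = -1/3675657 ≈ -2.7206e-7
A(I) = 1/(294 + I**2 + 28*I) (A(I) = 1/(582 + (-288 + I**2 + 28*I)) = 1/(294 + I**2 + 28*I))
A(-1912) - O = 1/(294 + (-1912)**2 + 28*(-1912)) - 1*(-1/3675657) = 1/(294 + 3655744 - 53536) + 1/3675657 = 1/3602502 + 1/3675657 = 2426053/4413853897938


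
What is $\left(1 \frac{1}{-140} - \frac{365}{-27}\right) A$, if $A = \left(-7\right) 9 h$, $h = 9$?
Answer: $- \frac{153219}{20} \approx -7661.0$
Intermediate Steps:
$A = -567$ ($A = \left(-7\right) 9 \cdot 9 = \left(-63\right) 9 = -567$)
$\left(1 \frac{1}{-140} - \frac{365}{-27}\right) A = \left(1 \frac{1}{-140} - \frac{365}{-27}\right) \left(-567\right) = \left(1 \left(- \frac{1}{140}\right) - - \frac{365}{27}\right) \left(-567\right) = \left(- \frac{1}{140} + \frac{365}{27}\right) \left(-567\right) = \frac{51073}{3780} \left(-567\right) = - \frac{153219}{20}$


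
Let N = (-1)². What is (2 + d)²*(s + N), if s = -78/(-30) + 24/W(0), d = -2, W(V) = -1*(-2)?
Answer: 0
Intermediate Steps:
W(V) = 2
N = 1
s = 73/5 (s = -78/(-30) + 24/2 = -78*(-1/30) + 24*(½) = 13/5 + 12 = 73/5 ≈ 14.600)
(2 + d)²*(s + N) = (2 - 2)²*(73/5 + 1) = 0²*(78/5) = 0*(78/5) = 0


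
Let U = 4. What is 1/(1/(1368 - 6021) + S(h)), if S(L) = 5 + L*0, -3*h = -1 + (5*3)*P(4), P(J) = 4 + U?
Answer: 4653/23264 ≈ 0.20001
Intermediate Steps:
P(J) = 8 (P(J) = 4 + 4 = 8)
h = -119/3 (h = -(-1 + (5*3)*8)/3 = -(-1 + 15*8)/3 = -(-1 + 120)/3 = -⅓*119 = -119/3 ≈ -39.667)
S(L) = 5 (S(L) = 5 + 0 = 5)
1/(1/(1368 - 6021) + S(h)) = 1/(1/(1368 - 6021) + 5) = 1/(1/(-4653) + 5) = 1/(-1/4653 + 5) = 1/(23264/4653) = 4653/23264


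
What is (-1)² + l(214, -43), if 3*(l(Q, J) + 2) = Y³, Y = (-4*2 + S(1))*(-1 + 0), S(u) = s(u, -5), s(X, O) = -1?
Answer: 242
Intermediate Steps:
S(u) = -1
Y = 9 (Y = (-4*2 - 1)*(-1 + 0) = (-8 - 1)*(-1) = -9*(-1) = 9)
l(Q, J) = 241 (l(Q, J) = -2 + (⅓)*9³ = -2 + (⅓)*729 = -2 + 243 = 241)
(-1)² + l(214, -43) = (-1)² + 241 = 1 + 241 = 242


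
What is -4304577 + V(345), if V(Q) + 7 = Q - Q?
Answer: -4304584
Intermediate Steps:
V(Q) = -7 (V(Q) = -7 + (Q - Q) = -7 + 0 = -7)
-4304577 + V(345) = -4304577 - 7 = -4304584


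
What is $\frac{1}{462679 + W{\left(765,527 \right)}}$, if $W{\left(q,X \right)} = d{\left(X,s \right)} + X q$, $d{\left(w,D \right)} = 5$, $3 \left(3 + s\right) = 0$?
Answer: $\frac{1}{865839} \approx 1.1549 \cdot 10^{-6}$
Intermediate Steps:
$s = -3$ ($s = -3 + \frac{1}{3} \cdot 0 = -3 + 0 = -3$)
$W{\left(q,X \right)} = 5 + X q$
$\frac{1}{462679 + W{\left(765,527 \right)}} = \frac{1}{462679 + \left(5 + 527 \cdot 765\right)} = \frac{1}{462679 + \left(5 + 403155\right)} = \frac{1}{462679 + 403160} = \frac{1}{865839}$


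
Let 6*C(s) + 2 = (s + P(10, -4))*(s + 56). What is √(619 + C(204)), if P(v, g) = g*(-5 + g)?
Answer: 4*√6198/3 ≈ 104.97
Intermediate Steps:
C(s) = -⅓ + (36 + s)*(56 + s)/6 (C(s) = -⅓ + ((s - 4*(-5 - 4))*(s + 56))/6 = -⅓ + ((s - 4*(-9))*(56 + s))/6 = -⅓ + ((s + 36)*(56 + s))/6 = -⅓ + ((36 + s)*(56 + s))/6 = -⅓ + (36 + s)*(56 + s)/6)
√(619 + C(204)) = √(619 + (1007/3 + (⅙)*204² + (46/3)*204)) = √(619 + (1007/3 + (⅙)*41616 + 3128)) = √(619 + (1007/3 + 6936 + 3128)) = √(619 + 31199/3) = √(33056/3) = 4*√6198/3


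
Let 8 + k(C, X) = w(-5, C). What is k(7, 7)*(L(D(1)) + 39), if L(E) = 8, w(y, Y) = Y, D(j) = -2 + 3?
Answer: -47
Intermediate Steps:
D(j) = 1
k(C, X) = -8 + C
k(7, 7)*(L(D(1)) + 39) = (-8 + 7)*(8 + 39) = -1*47 = -47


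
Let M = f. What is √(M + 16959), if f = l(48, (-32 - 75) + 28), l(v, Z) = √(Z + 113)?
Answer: √(16959 + √34) ≈ 130.25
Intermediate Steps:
l(v, Z) = √(113 + Z)
f = √34 (f = √(113 + ((-32 - 75) + 28)) = √(113 + (-107 + 28)) = √(113 - 79) = √34 ≈ 5.8309)
M = √34 ≈ 5.8309
√(M + 16959) = √(√34 + 16959) = √(16959 + √34)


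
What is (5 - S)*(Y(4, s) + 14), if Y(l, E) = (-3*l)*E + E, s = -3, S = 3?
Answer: 94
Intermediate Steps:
Y(l, E) = E - 3*E*l (Y(l, E) = -3*E*l + E = E - 3*E*l)
(5 - S)*(Y(4, s) + 14) = (5 - 1*3)*(-3*(1 - 3*4) + 14) = (5 - 3)*(-3*(1 - 12) + 14) = 2*(-3*(-11) + 14) = 2*(33 + 14) = 2*47 = 94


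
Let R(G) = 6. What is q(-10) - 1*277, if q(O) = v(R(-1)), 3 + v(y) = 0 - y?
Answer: -286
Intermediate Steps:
v(y) = -3 - y (v(y) = -3 + (0 - y) = -3 - y)
q(O) = -9 (q(O) = -3 - 1*6 = -3 - 6 = -9)
q(-10) - 1*277 = -9 - 1*277 = -9 - 277 = -286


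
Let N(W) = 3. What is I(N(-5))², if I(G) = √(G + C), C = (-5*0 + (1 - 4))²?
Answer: 12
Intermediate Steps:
C = 9 (C = (0 - 3)² = (-3)² = 9)
I(G) = √(9 + G) (I(G) = √(G + 9) = √(9 + G))
I(N(-5))² = (√(9 + 3))² = (√12)² = (2*√3)² = 12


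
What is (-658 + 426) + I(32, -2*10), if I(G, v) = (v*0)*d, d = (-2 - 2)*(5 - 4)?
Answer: -232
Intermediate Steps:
d = -4 (d = -4*1 = -4)
I(G, v) = 0 (I(G, v) = (v*0)*(-4) = 0*(-4) = 0)
(-658 + 426) + I(32, -2*10) = (-658 + 426) + 0 = -232 + 0 = -232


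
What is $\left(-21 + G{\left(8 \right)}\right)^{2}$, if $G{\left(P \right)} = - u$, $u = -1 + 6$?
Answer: $676$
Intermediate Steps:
$u = 5$
$G{\left(P \right)} = -5$ ($G{\left(P \right)} = \left(-1\right) 5 = -5$)
$\left(-21 + G{\left(8 \right)}\right)^{2} = \left(-21 - 5\right)^{2} = \left(-26\right)^{2} = 676$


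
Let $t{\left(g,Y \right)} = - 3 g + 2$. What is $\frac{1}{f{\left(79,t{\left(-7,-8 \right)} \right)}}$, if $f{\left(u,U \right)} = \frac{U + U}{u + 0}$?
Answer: $\frac{79}{46} \approx 1.7174$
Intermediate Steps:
$t{\left(g,Y \right)} = 2 - 3 g$
$f{\left(u,U \right)} = \frac{2 U}{u}$
$\frac{1}{f{\left(79,t{\left(-7,-8 \right)} \right)}} = \frac{1}{2 \left(2 - -21\right) \frac{1}{79}} = \frac{1}{2 \left(2 + 21\right) \frac{1}{79}} = \frac{1}{2 \cdot 23 \cdot \frac{1}{79}} = \frac{1}{\frac{46}{79}} = \frac{79}{46}$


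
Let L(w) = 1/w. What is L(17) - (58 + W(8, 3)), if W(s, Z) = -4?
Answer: -917/17 ≈ -53.941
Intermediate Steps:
L(17) - (58 + W(8, 3)) = 1/17 - (58 - 4) = 1/17 - 1*54 = 1/17 - 54 = -917/17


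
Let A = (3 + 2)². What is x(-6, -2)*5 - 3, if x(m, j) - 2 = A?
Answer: 132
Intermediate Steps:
A = 25 (A = 5² = 25)
x(m, j) = 27 (x(m, j) = 2 + 25 = 27)
x(-6, -2)*5 - 3 = 27*5 - 3 = 135 - 3 = 132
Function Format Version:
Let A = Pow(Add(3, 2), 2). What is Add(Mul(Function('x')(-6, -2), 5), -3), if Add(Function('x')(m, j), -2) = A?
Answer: 132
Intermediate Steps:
A = 25 (A = Pow(5, 2) = 25)
Function('x')(m, j) = 27 (Function('x')(m, j) = Add(2, 25) = 27)
Add(Mul(Function('x')(-6, -2), 5), -3) = Add(Mul(27, 5), -3) = Add(135, -3) = 132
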